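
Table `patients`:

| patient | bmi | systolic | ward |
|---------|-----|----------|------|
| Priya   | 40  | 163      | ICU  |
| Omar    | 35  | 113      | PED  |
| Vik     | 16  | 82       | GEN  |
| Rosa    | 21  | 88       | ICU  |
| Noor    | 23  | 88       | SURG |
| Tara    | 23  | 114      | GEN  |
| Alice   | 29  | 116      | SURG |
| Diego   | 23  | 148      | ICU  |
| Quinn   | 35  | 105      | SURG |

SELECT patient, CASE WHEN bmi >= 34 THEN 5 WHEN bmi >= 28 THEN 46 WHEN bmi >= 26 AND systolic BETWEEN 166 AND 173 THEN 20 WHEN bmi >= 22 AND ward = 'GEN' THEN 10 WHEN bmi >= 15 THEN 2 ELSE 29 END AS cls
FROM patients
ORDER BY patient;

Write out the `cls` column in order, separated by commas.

patient=Alice: bmi >= 28 → 46
patient=Diego: bmi >= 15 → 2
patient=Noor: bmi >= 15 → 2
patient=Omar: bmi >= 34 → 5
patient=Priya: bmi >= 34 → 5
patient=Quinn: bmi >= 34 → 5
patient=Rosa: bmi >= 15 → 2
patient=Tara: bmi >= 22 AND ward = 'GEN' → 10
patient=Vik: bmi >= 15 → 2

46, 2, 2, 5, 5, 5, 2, 10, 2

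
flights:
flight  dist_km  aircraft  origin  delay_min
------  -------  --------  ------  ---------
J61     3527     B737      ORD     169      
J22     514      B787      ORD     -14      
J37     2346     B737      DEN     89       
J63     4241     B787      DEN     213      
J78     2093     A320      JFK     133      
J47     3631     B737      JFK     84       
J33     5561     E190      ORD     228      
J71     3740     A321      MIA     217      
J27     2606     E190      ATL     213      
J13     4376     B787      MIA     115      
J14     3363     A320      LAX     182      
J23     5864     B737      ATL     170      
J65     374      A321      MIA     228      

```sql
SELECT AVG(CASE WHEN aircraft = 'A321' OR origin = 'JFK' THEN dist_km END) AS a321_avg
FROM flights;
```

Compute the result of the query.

2459.5

flight=J61: ✗
flight=J22: ✗
flight=J37: ✗
flight=J63: ✗
flight=J78: ✓ → 2093
flight=J47: ✓ → 3631
flight=J33: ✗
flight=J71: ✓ → 3740
flight=J27: ✗
flight=J13: ✗
flight=J14: ✗
flight=J23: ✗
flight=J65: ✓ → 374
a321_avg = (2093 + 3631 + 3740 + 374) / 4 = 2459.5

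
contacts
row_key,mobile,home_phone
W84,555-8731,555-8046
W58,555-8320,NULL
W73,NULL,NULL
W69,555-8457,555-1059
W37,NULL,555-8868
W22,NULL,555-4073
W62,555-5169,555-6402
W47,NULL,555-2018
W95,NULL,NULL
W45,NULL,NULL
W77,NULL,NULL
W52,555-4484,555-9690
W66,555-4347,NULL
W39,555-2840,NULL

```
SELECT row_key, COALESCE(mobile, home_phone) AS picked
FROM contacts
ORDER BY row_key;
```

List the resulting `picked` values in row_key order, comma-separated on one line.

555-4073, 555-8868, 555-2840, NULL, 555-2018, 555-4484, 555-8320, 555-5169, 555-4347, 555-8457, NULL, NULL, 555-8731, NULL

row_key=W22: mobile=NULL, home_phone=555-4073 → 555-4073
row_key=W37: mobile=NULL, home_phone=555-8868 → 555-8868
row_key=W39: mobile=555-2840 → 555-2840
row_key=W45: mobile=NULL, home_phone=NULL (all NULL) → NULL
row_key=W47: mobile=NULL, home_phone=555-2018 → 555-2018
row_key=W52: mobile=555-4484 → 555-4484
row_key=W58: mobile=555-8320 → 555-8320
row_key=W62: mobile=555-5169 → 555-5169
row_key=W66: mobile=555-4347 → 555-4347
row_key=W69: mobile=555-8457 → 555-8457
row_key=W73: mobile=NULL, home_phone=NULL (all NULL) → NULL
row_key=W77: mobile=NULL, home_phone=NULL (all NULL) → NULL
row_key=W84: mobile=555-8731 → 555-8731
row_key=W95: mobile=NULL, home_phone=NULL (all NULL) → NULL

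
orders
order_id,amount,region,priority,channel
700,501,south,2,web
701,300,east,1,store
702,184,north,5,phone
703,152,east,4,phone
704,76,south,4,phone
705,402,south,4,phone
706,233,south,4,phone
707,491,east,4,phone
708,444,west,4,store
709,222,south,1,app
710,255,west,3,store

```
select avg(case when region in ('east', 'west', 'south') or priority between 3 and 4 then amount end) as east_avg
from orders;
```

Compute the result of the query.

order_id=700: ✓ → 501
order_id=701: ✓ → 300
order_id=702: ✗
order_id=703: ✓ → 152
order_id=704: ✓ → 76
order_id=705: ✓ → 402
order_id=706: ✓ → 233
order_id=707: ✓ → 491
order_id=708: ✓ → 444
order_id=709: ✓ → 222
order_id=710: ✓ → 255
east_avg = (501 + 300 + 152 + 76 + 402 + 233 + 491 + 444 + 222 + 255) / 10 = 307.6

307.6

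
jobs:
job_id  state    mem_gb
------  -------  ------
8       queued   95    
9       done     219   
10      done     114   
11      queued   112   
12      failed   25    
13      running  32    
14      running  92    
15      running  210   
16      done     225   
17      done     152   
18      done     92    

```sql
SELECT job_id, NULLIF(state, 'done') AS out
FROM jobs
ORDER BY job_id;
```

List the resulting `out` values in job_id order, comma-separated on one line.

queued, NULL, NULL, queued, failed, running, running, running, NULL, NULL, NULL

job_id=8: state=queued vs done: differ → queued
job_id=9: state=done vs done: equal → NULL
job_id=10: state=done vs done: equal → NULL
job_id=11: state=queued vs done: differ → queued
job_id=12: state=failed vs done: differ → failed
job_id=13: state=running vs done: differ → running
job_id=14: state=running vs done: differ → running
job_id=15: state=running vs done: differ → running
job_id=16: state=done vs done: equal → NULL
job_id=17: state=done vs done: equal → NULL
job_id=18: state=done vs done: equal → NULL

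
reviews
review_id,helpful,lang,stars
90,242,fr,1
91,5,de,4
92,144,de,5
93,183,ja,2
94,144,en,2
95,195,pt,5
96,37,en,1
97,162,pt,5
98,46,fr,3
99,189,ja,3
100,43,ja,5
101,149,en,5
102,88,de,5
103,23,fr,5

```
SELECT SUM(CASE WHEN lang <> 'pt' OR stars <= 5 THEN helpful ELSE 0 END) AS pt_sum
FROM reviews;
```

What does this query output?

review_id=90: ✓ → 242
review_id=91: ✓ → 5
review_id=92: ✓ → 144
review_id=93: ✓ → 183
review_id=94: ✓ → 144
review_id=95: ✓ → 195
review_id=96: ✓ → 37
review_id=97: ✓ → 162
review_id=98: ✓ → 46
review_id=99: ✓ → 189
review_id=100: ✓ → 43
review_id=101: ✓ → 149
review_id=102: ✓ → 88
review_id=103: ✓ → 23
pt_sum = 242 + 5 + 144 + 183 + 144 + 195 + 37 + 162 + 46 + 189 + 43 + 149 + 88 + 23 = 1650

1650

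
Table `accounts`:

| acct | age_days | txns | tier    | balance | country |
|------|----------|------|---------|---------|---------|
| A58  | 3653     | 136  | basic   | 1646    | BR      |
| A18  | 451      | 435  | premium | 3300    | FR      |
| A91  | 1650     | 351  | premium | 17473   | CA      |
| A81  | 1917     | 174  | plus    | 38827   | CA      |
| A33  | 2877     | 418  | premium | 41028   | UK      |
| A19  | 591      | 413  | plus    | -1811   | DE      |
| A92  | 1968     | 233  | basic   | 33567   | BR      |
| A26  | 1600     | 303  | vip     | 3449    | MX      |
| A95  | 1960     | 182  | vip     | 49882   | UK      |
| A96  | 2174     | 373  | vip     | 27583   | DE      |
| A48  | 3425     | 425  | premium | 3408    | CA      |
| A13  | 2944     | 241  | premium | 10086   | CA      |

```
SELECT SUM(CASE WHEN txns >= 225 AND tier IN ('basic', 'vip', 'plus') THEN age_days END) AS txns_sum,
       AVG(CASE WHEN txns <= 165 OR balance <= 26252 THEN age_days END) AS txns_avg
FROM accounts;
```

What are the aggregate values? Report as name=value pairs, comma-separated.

txns_sum=6333, txns_avg=2044.8571428571

[txns_sum: txns >= 225 AND tier IN ('basic', 'vip', 'plus')]
acct=A58: ✗
acct=A18: ✗
acct=A91: ✗
acct=A81: ✗
acct=A33: ✗
acct=A19: ✓ → 591
acct=A92: ✓ → 1968
acct=A26: ✓ → 1600
acct=A95: ✗
acct=A96: ✓ → 2174
acct=A48: ✗
acct=A13: ✗
txns_sum = 591 + 1968 + 1600 + 2174 = 6333
—
[txns_avg: txns <= 165 OR balance <= 26252]
acct=A58: ✓ → 3653
acct=A18: ✓ → 451
acct=A91: ✓ → 1650
acct=A81: ✗
acct=A33: ✗
acct=A19: ✓ → 591
acct=A92: ✗
acct=A26: ✓ → 1600
acct=A95: ✗
acct=A96: ✗
acct=A48: ✓ → 3425
acct=A13: ✓ → 2944
txns_avg = (3653 + 451 + 1650 + 591 + 1600 + 3425 + 2944) / 7 = 2044.8571428571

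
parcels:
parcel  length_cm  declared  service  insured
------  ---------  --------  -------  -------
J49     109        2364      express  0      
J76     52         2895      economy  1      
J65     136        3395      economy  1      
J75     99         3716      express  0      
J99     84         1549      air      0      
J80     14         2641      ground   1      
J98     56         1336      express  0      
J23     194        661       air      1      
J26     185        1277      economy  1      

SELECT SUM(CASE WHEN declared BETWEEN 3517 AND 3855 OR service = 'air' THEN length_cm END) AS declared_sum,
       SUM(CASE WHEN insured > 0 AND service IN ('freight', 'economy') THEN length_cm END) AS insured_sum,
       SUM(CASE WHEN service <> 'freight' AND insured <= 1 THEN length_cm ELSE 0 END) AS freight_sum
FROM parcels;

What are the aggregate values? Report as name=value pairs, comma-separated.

declared_sum=377, insured_sum=373, freight_sum=929

[declared_sum: declared BETWEEN 3517 AND 3855 OR service = 'air']
parcel=J49: ✗
parcel=J76: ✗
parcel=J65: ✗
parcel=J75: ✓ → 99
parcel=J99: ✓ → 84
parcel=J80: ✗
parcel=J98: ✗
parcel=J23: ✓ → 194
parcel=J26: ✗
declared_sum = 99 + 84 + 194 = 377
—
[insured_sum: insured > 0 AND service IN ('freight', 'economy')]
parcel=J49: ✗
parcel=J76: ✓ → 52
parcel=J65: ✓ → 136
parcel=J75: ✗
parcel=J99: ✗
parcel=J80: ✗
parcel=J98: ✗
parcel=J23: ✗
parcel=J26: ✓ → 185
insured_sum = 52 + 136 + 185 = 373
—
[freight_sum: service <> 'freight' AND insured <= 1]
parcel=J49: ✓ → 109
parcel=J76: ✓ → 52
parcel=J65: ✓ → 136
parcel=J75: ✓ → 99
parcel=J99: ✓ → 84
parcel=J80: ✓ → 14
parcel=J98: ✓ → 56
parcel=J23: ✓ → 194
parcel=J26: ✓ → 185
freight_sum = 109 + 52 + 136 + 99 + 84 + 14 + 56 + 194 + 185 = 929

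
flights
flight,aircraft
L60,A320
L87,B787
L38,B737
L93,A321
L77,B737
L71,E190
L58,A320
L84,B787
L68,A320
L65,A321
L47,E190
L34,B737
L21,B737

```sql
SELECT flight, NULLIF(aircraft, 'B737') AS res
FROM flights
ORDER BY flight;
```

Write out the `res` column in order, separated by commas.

flight=L21: aircraft=B737 vs B737: equal → NULL
flight=L34: aircraft=B737 vs B737: equal → NULL
flight=L38: aircraft=B737 vs B737: equal → NULL
flight=L47: aircraft=E190 vs B737: differ → E190
flight=L58: aircraft=A320 vs B737: differ → A320
flight=L60: aircraft=A320 vs B737: differ → A320
flight=L65: aircraft=A321 vs B737: differ → A321
flight=L68: aircraft=A320 vs B737: differ → A320
flight=L71: aircraft=E190 vs B737: differ → E190
flight=L77: aircraft=B737 vs B737: equal → NULL
flight=L84: aircraft=B787 vs B737: differ → B787
flight=L87: aircraft=B787 vs B737: differ → B787
flight=L93: aircraft=A321 vs B737: differ → A321

NULL, NULL, NULL, E190, A320, A320, A321, A320, E190, NULL, B787, B787, A321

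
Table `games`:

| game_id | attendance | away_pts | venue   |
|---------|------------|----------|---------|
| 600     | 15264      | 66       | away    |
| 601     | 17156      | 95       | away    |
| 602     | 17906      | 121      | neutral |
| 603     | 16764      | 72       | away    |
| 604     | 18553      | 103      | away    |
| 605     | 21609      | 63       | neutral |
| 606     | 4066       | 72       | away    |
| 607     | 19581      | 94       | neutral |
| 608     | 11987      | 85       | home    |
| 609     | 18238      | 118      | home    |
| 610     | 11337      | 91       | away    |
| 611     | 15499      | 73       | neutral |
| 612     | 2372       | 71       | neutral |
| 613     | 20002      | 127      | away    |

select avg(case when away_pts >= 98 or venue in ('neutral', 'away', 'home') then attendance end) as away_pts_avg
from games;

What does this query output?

15023.8571428571

game_id=600: ✓ → 15264
game_id=601: ✓ → 17156
game_id=602: ✓ → 17906
game_id=603: ✓ → 16764
game_id=604: ✓ → 18553
game_id=605: ✓ → 21609
game_id=606: ✓ → 4066
game_id=607: ✓ → 19581
game_id=608: ✓ → 11987
game_id=609: ✓ → 18238
game_id=610: ✓ → 11337
game_id=611: ✓ → 15499
game_id=612: ✓ → 2372
game_id=613: ✓ → 20002
away_pts_avg = (15264 + 17156 + 17906 + 16764 + 18553 + 21609 + 4066 + 19581 + 11987 + 18238 + 11337 + 15499 + 2372 + 20002) / 14 = 15023.8571428571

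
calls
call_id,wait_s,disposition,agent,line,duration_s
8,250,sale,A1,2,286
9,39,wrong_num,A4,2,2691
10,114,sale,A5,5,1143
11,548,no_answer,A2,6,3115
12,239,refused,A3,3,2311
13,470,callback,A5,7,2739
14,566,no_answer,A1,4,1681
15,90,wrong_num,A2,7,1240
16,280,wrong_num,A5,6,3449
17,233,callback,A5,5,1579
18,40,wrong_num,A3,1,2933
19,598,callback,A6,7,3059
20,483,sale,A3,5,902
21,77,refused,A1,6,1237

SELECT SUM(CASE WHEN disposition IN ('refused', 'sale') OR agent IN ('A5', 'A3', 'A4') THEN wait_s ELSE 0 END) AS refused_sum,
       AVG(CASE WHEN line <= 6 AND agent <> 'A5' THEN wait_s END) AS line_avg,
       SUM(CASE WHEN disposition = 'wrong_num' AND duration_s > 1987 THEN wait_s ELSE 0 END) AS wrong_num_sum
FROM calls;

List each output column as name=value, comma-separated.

refused_sum=2225, line_avg=280.25, wrong_num_sum=359

[refused_sum: disposition IN ('refused', 'sale') OR agent IN ('A5', 'A3', 'A4')]
call_id=8: ✓ → 250
call_id=9: ✓ → 39
call_id=10: ✓ → 114
call_id=11: ✗
call_id=12: ✓ → 239
call_id=13: ✓ → 470
call_id=14: ✗
call_id=15: ✗
call_id=16: ✓ → 280
call_id=17: ✓ → 233
call_id=18: ✓ → 40
call_id=19: ✗
call_id=20: ✓ → 483
call_id=21: ✓ → 77
refused_sum = 250 + 39 + 114 + 239 + 470 + 280 + 233 + 40 + 483 + 77 = 2225
—
[line_avg: line <= 6 AND agent <> 'A5']
call_id=8: ✓ → 250
call_id=9: ✓ → 39
call_id=10: ✗
call_id=11: ✓ → 548
call_id=12: ✓ → 239
call_id=13: ✗
call_id=14: ✓ → 566
call_id=15: ✗
call_id=16: ✗
call_id=17: ✗
call_id=18: ✓ → 40
call_id=19: ✗
call_id=20: ✓ → 483
call_id=21: ✓ → 77
line_avg = (250 + 39 + 548 + 239 + 566 + 40 + 483 + 77) / 8 = 280.25
—
[wrong_num_sum: disposition = 'wrong_num' AND duration_s > 1987]
call_id=8: ✗
call_id=9: ✓ → 39
call_id=10: ✗
call_id=11: ✗
call_id=12: ✗
call_id=13: ✗
call_id=14: ✗
call_id=15: ✗
call_id=16: ✓ → 280
call_id=17: ✗
call_id=18: ✓ → 40
call_id=19: ✗
call_id=20: ✗
call_id=21: ✗
wrong_num_sum = 39 + 280 + 40 = 359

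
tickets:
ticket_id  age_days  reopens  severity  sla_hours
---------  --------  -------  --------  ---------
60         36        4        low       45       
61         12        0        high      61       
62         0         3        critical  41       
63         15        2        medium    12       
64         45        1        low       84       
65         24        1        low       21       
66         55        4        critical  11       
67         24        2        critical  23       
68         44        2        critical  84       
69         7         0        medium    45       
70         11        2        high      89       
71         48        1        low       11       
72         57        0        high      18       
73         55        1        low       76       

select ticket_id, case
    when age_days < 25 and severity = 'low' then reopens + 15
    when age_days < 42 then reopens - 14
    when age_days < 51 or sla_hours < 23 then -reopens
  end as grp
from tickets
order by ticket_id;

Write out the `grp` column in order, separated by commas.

ticket_id=60: age_days < 42 → -10
ticket_id=61: age_days < 42 → -14
ticket_id=62: age_days < 42 → -11
ticket_id=63: age_days < 42 → -12
ticket_id=64: age_days < 51 or sla_hours < 23 → -1
ticket_id=65: age_days < 25 and severity = 'low' → 16
ticket_id=66: age_days < 51 or sla_hours < 23 → -4
ticket_id=67: age_days < 42 → -12
ticket_id=68: age_days < 51 or sla_hours < 23 → -2
ticket_id=69: age_days < 42 → -14
ticket_id=70: age_days < 42 → -12
ticket_id=71: age_days < 51 or sla_hours < 23 → -1
ticket_id=72: age_days < 51 or sla_hours < 23 → 0
ticket_id=73: (no match → NULL) → NULL

-10, -14, -11, -12, -1, 16, -4, -12, -2, -14, -12, -1, 0, NULL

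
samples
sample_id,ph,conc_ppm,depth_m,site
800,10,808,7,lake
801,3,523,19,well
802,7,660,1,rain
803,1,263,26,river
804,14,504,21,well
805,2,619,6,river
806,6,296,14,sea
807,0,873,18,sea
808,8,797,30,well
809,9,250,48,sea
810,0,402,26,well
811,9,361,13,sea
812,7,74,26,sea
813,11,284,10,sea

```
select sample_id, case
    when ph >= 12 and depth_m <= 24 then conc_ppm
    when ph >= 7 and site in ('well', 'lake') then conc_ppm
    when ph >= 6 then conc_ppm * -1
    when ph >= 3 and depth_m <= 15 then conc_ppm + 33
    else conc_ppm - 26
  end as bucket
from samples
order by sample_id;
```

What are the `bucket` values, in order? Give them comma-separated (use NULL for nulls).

808, 497, -660, 237, 504, 593, -296, 847, 797, -250, 376, -361, -74, -284

sample_id=800: ph >= 7 and site in ('well', 'lake') → 808
sample_id=801: ELSE → 497
sample_id=802: ph >= 6 → -660
sample_id=803: ELSE → 237
sample_id=804: ph >= 12 and depth_m <= 24 → 504
sample_id=805: ELSE → 593
sample_id=806: ph >= 6 → -296
sample_id=807: ELSE → 847
sample_id=808: ph >= 7 and site in ('well', 'lake') → 797
sample_id=809: ph >= 6 → -250
sample_id=810: ELSE → 376
sample_id=811: ph >= 6 → -361
sample_id=812: ph >= 6 → -74
sample_id=813: ph >= 6 → -284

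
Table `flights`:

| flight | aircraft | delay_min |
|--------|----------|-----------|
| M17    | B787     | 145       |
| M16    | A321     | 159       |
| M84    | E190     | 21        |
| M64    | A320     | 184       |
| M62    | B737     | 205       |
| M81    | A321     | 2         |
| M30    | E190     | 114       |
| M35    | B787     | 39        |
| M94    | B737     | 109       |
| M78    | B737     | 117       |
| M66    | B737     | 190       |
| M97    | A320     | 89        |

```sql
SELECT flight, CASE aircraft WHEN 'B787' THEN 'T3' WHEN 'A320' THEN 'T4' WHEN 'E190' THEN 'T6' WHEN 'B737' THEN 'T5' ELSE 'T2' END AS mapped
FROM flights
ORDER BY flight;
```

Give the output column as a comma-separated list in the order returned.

flight=M16: ELSE → T2
flight=M17: aircraft='B787' → T3
flight=M30: aircraft='E190' → T6
flight=M35: aircraft='B787' → T3
flight=M62: aircraft='B737' → T5
flight=M64: aircraft='A320' → T4
flight=M66: aircraft='B737' → T5
flight=M78: aircraft='B737' → T5
flight=M81: ELSE → T2
flight=M84: aircraft='E190' → T6
flight=M94: aircraft='B737' → T5
flight=M97: aircraft='A320' → T4

T2, T3, T6, T3, T5, T4, T5, T5, T2, T6, T5, T4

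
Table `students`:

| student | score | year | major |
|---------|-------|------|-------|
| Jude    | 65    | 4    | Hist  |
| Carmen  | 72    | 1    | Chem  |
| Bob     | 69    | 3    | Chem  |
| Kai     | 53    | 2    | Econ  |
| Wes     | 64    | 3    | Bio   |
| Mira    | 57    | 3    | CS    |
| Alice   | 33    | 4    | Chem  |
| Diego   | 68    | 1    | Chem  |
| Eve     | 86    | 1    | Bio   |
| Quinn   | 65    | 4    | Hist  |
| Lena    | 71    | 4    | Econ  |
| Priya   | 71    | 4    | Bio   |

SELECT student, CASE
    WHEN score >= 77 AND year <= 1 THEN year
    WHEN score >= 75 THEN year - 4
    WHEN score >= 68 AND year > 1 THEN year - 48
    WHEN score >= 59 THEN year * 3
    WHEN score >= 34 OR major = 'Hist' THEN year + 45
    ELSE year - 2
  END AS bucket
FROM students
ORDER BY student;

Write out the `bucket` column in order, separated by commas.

2, -45, 3, 3, 1, 12, 47, -44, 48, -44, 12, 9

student=Alice: ELSE → 2
student=Bob: score >= 68 AND year > 1 → -45
student=Carmen: score >= 59 → 3
student=Diego: score >= 59 → 3
student=Eve: score >= 77 AND year <= 1 → 1
student=Jude: score >= 59 → 12
student=Kai: score >= 34 OR major = 'Hist' → 47
student=Lena: score >= 68 AND year > 1 → -44
student=Mira: score >= 34 OR major = 'Hist' → 48
student=Priya: score >= 68 AND year > 1 → -44
student=Quinn: score >= 59 → 12
student=Wes: score >= 59 → 9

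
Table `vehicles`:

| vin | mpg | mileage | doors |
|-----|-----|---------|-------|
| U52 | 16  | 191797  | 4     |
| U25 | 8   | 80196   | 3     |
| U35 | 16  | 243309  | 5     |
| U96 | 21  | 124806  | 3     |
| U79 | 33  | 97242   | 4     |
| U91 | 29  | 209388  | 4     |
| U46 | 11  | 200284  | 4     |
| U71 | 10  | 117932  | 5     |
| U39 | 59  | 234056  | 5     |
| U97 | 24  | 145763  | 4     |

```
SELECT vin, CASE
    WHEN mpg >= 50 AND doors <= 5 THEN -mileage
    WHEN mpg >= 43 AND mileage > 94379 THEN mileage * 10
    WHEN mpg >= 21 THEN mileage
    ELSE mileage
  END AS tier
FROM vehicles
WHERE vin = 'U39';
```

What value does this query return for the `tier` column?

vin = U39: mpg=59, mileage=234056, doors=5.
mpg >= 50 AND doors <= 5 → true → -234056

-234056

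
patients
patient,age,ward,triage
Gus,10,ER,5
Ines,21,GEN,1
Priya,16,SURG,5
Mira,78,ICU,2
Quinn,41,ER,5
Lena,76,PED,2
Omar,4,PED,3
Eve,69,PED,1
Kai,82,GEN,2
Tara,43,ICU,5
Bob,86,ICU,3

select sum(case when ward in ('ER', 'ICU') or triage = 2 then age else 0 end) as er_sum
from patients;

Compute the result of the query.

patient=Gus: ✓ → 10
patient=Ines: ✗
patient=Priya: ✗
patient=Mira: ✓ → 78
patient=Quinn: ✓ → 41
patient=Lena: ✓ → 76
patient=Omar: ✗
patient=Eve: ✗
patient=Kai: ✓ → 82
patient=Tara: ✓ → 43
patient=Bob: ✓ → 86
er_sum = 10 + 78 + 41 + 76 + 82 + 43 + 86 = 416

416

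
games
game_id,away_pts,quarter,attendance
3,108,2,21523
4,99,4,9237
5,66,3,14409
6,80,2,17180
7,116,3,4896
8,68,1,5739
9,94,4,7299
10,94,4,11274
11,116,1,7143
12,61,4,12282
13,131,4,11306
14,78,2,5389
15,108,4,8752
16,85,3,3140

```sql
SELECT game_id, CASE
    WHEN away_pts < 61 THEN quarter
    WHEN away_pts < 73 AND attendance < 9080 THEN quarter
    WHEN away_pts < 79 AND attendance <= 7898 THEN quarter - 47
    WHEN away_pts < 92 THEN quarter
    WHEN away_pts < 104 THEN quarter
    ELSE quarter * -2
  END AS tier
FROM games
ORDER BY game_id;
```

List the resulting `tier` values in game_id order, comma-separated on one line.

-4, 4, 3, 2, -6, 1, 4, 4, -2, 4, -8, -45, -8, 3

game_id=3: ELSE → -4
game_id=4: away_pts < 104 → 4
game_id=5: away_pts < 92 → 3
game_id=6: away_pts < 92 → 2
game_id=7: ELSE → -6
game_id=8: away_pts < 73 AND attendance < 9080 → 1
game_id=9: away_pts < 104 → 4
game_id=10: away_pts < 104 → 4
game_id=11: ELSE → -2
game_id=12: away_pts < 92 → 4
game_id=13: ELSE → -8
game_id=14: away_pts < 79 AND attendance <= 7898 → -45
game_id=15: ELSE → -8
game_id=16: away_pts < 92 → 3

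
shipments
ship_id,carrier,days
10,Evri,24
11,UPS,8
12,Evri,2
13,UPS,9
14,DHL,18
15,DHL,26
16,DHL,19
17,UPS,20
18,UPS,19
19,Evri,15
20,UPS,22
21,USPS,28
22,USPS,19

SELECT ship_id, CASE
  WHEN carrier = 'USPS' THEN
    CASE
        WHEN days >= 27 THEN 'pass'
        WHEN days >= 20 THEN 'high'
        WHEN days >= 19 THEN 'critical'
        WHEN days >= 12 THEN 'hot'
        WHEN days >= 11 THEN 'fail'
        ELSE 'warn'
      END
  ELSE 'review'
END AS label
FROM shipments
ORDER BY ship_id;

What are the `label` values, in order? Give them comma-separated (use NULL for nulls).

ship_id=10: carrier='Evri' → outer ELSE → review
ship_id=11: carrier='UPS' → outer ELSE → review
ship_id=12: carrier='Evri' → outer ELSE → review
ship_id=13: carrier='UPS' → outer ELSE → review
ship_id=14: carrier='DHL' → outer ELSE → review
ship_id=15: carrier='DHL' → outer ELSE → review
ship_id=16: carrier='DHL' → outer ELSE → review
ship_id=17: carrier='UPS' → outer ELSE → review
ship_id=18: carrier='UPS' → outer ELSE → review
ship_id=19: carrier='Evri' → outer ELSE → review
ship_id=20: carrier='UPS' → outer ELSE → review
ship_id=21: carrier='USPS' → inner[days >= 27] → pass
ship_id=22: carrier='USPS' → inner[days >= 19] → critical

review, review, review, review, review, review, review, review, review, review, review, pass, critical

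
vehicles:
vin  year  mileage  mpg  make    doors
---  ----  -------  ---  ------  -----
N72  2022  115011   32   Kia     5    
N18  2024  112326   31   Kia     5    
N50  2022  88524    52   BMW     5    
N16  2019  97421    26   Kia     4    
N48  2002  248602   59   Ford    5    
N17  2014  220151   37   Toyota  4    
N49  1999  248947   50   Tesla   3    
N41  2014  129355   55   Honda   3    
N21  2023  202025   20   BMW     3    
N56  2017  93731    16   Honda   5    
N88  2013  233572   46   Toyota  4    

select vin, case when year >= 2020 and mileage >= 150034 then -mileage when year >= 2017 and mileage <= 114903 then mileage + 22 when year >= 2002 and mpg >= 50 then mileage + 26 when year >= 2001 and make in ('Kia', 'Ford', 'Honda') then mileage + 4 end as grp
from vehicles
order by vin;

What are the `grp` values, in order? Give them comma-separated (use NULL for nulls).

vin=N16: year >= 2017 and mileage <= 114903 → 97443
vin=N17: (no match → NULL) → NULL
vin=N18: year >= 2017 and mileage <= 114903 → 112348
vin=N21: year >= 2020 and mileage >= 150034 → -202025
vin=N41: year >= 2002 and mpg >= 50 → 129381
vin=N48: year >= 2002 and mpg >= 50 → 248628
vin=N49: (no match → NULL) → NULL
vin=N50: year >= 2017 and mileage <= 114903 → 88546
vin=N56: year >= 2017 and mileage <= 114903 → 93753
vin=N72: year >= 2001 and make in ('Kia', 'Ford', 'Honda') → 115015
vin=N88: (no match → NULL) → NULL

97443, NULL, 112348, -202025, 129381, 248628, NULL, 88546, 93753, 115015, NULL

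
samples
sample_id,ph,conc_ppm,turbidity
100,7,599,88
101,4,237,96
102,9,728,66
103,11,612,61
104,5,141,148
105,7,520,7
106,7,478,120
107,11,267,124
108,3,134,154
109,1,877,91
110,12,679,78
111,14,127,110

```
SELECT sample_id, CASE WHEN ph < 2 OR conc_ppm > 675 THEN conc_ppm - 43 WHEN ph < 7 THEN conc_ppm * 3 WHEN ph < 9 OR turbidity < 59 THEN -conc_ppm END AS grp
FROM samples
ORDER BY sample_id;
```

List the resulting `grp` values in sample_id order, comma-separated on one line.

-599, 711, 685, NULL, 423, -520, -478, NULL, 402, 834, 636, NULL

sample_id=100: ph < 9 OR turbidity < 59 → -599
sample_id=101: ph < 7 → 711
sample_id=102: ph < 2 OR conc_ppm > 675 → 685
sample_id=103: (no match → NULL) → NULL
sample_id=104: ph < 7 → 423
sample_id=105: ph < 9 OR turbidity < 59 → -520
sample_id=106: ph < 9 OR turbidity < 59 → -478
sample_id=107: (no match → NULL) → NULL
sample_id=108: ph < 7 → 402
sample_id=109: ph < 2 OR conc_ppm > 675 → 834
sample_id=110: ph < 2 OR conc_ppm > 675 → 636
sample_id=111: (no match → NULL) → NULL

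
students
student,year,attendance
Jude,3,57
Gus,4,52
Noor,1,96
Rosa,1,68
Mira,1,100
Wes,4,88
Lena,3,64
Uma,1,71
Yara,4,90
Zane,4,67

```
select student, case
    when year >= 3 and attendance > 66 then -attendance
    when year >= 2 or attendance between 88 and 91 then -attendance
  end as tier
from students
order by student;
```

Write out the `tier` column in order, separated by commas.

-52, -57, -64, NULL, NULL, NULL, NULL, -88, -90, -67

student=Gus: year >= 2 or attendance between 88 and 91 → -52
student=Jude: year >= 2 or attendance between 88 and 91 → -57
student=Lena: year >= 2 or attendance between 88 and 91 → -64
student=Mira: (no match → NULL) → NULL
student=Noor: (no match → NULL) → NULL
student=Rosa: (no match → NULL) → NULL
student=Uma: (no match → NULL) → NULL
student=Wes: year >= 3 and attendance > 66 → -88
student=Yara: year >= 3 and attendance > 66 → -90
student=Zane: year >= 3 and attendance > 66 → -67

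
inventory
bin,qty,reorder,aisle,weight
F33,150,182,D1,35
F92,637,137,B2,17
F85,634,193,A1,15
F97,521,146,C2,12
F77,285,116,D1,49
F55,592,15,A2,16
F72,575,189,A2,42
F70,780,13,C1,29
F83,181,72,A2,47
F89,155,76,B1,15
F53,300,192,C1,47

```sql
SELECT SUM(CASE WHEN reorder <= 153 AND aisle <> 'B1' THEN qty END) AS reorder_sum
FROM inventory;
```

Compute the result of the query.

bin=F33: ✗
bin=F92: ✓ → 637
bin=F85: ✗
bin=F97: ✓ → 521
bin=F77: ✓ → 285
bin=F55: ✓ → 592
bin=F72: ✗
bin=F70: ✓ → 780
bin=F83: ✓ → 181
bin=F89: ✗
bin=F53: ✗
reorder_sum = 637 + 521 + 285 + 592 + 780 + 181 = 2996

2996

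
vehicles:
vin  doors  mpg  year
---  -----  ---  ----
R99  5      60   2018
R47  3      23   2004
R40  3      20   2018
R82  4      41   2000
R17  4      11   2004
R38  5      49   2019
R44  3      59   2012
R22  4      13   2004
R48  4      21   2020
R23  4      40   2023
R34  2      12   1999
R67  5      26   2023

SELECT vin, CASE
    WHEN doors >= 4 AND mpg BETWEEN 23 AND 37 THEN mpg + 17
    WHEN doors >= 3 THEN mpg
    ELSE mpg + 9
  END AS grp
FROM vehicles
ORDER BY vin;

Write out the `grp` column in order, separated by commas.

11, 13, 40, 21, 49, 20, 59, 23, 21, 43, 41, 60

vin=R17: doors >= 3 → 11
vin=R22: doors >= 3 → 13
vin=R23: doors >= 3 → 40
vin=R34: ELSE → 21
vin=R38: doors >= 3 → 49
vin=R40: doors >= 3 → 20
vin=R44: doors >= 3 → 59
vin=R47: doors >= 3 → 23
vin=R48: doors >= 3 → 21
vin=R67: doors >= 4 AND mpg BETWEEN 23 AND 37 → 43
vin=R82: doors >= 3 → 41
vin=R99: doors >= 3 → 60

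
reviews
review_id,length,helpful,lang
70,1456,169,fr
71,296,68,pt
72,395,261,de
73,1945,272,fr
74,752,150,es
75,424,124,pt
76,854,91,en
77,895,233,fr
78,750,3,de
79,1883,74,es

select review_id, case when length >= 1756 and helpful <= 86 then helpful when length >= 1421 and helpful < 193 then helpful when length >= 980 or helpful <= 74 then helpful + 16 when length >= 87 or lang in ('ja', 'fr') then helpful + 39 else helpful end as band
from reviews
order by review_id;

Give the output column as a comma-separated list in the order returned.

169, 84, 300, 288, 189, 163, 130, 272, 19, 74

review_id=70: length >= 1421 and helpful < 193 → 169
review_id=71: length >= 980 or helpful <= 74 → 84
review_id=72: length >= 87 or lang in ('ja', 'fr') → 300
review_id=73: length >= 980 or helpful <= 74 → 288
review_id=74: length >= 87 or lang in ('ja', 'fr') → 189
review_id=75: length >= 87 or lang in ('ja', 'fr') → 163
review_id=76: length >= 87 or lang in ('ja', 'fr') → 130
review_id=77: length >= 87 or lang in ('ja', 'fr') → 272
review_id=78: length >= 980 or helpful <= 74 → 19
review_id=79: length >= 1756 and helpful <= 86 → 74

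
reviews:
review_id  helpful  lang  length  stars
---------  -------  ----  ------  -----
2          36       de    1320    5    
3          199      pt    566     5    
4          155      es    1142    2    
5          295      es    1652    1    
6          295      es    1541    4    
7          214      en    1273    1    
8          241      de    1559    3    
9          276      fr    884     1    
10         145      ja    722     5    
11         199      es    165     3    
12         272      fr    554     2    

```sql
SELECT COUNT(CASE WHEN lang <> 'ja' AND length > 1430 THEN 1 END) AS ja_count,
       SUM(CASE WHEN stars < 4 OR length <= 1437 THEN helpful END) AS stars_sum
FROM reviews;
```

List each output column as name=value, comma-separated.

[ja_count: lang <> 'ja' AND length > 1430]
review_id=2: ✗
review_id=3: ✗
review_id=4: ✗
review_id=5: ✓ → 1
review_id=6: ✓ → 1
review_id=7: ✗
review_id=8: ✓ → 1
review_id=9: ✗
review_id=10: ✗
review_id=11: ✗
review_id=12: ✗
ja_count = COUNT(1, 1, 1) = 3
—
[stars_sum: stars < 4 OR length <= 1437]
review_id=2: ✓ → 36
review_id=3: ✓ → 199
review_id=4: ✓ → 155
review_id=5: ✓ → 295
review_id=6: ✗
review_id=7: ✓ → 214
review_id=8: ✓ → 241
review_id=9: ✓ → 276
review_id=10: ✓ → 145
review_id=11: ✓ → 199
review_id=12: ✓ → 272
stars_sum = 36 + 199 + 155 + 295 + 214 + 241 + 276 + 145 + 199 + 272 = 2032

ja_count=3, stars_sum=2032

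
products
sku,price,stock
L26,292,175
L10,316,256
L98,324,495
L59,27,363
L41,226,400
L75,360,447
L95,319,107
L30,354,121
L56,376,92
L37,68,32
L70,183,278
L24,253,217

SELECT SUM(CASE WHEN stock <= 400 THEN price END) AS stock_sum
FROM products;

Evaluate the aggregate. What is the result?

sku=L26: ✓ → 292
sku=L10: ✓ → 316
sku=L98: ✗
sku=L59: ✓ → 27
sku=L41: ✓ → 226
sku=L75: ✗
sku=L95: ✓ → 319
sku=L30: ✓ → 354
sku=L56: ✓ → 376
sku=L37: ✓ → 68
sku=L70: ✓ → 183
sku=L24: ✓ → 253
stock_sum = 292 + 316 + 27 + 226 + 319 + 354 + 376 + 68 + 183 + 253 = 2414

2414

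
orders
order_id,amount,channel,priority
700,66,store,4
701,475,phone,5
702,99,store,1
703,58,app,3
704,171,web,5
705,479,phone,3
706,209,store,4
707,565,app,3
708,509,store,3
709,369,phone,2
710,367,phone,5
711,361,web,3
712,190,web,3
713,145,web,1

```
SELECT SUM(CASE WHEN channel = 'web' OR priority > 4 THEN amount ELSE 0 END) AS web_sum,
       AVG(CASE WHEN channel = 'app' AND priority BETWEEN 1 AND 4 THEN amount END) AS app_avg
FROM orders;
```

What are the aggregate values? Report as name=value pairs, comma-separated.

[web_sum: channel = 'web' OR priority > 4]
order_id=700: ✗
order_id=701: ✓ → 475
order_id=702: ✗
order_id=703: ✗
order_id=704: ✓ → 171
order_id=705: ✗
order_id=706: ✗
order_id=707: ✗
order_id=708: ✗
order_id=709: ✗
order_id=710: ✓ → 367
order_id=711: ✓ → 361
order_id=712: ✓ → 190
order_id=713: ✓ → 145
web_sum = 475 + 171 + 367 + 361 + 190 + 145 = 1709
—
[app_avg: channel = 'app' AND priority BETWEEN 1 AND 4]
order_id=700: ✗
order_id=701: ✗
order_id=702: ✗
order_id=703: ✓ → 58
order_id=704: ✗
order_id=705: ✗
order_id=706: ✗
order_id=707: ✓ → 565
order_id=708: ✗
order_id=709: ✗
order_id=710: ✗
order_id=711: ✗
order_id=712: ✗
order_id=713: ✗
app_avg = (58 + 565) / 2 = 311.5

web_sum=1709, app_avg=311.5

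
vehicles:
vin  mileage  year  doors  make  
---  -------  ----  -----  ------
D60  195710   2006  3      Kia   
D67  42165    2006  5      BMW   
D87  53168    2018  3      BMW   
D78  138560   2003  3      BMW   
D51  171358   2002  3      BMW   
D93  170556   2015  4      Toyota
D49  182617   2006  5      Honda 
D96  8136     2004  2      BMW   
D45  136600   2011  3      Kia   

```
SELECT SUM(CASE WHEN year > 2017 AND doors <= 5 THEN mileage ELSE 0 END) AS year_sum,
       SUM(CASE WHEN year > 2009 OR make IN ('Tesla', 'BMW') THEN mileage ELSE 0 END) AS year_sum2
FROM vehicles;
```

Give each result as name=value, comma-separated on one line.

[year_sum: year > 2017 AND doors <= 5]
vin=D60: ✗
vin=D67: ✗
vin=D87: ✓ → 53168
vin=D78: ✗
vin=D51: ✗
vin=D93: ✗
vin=D49: ✗
vin=D96: ✗
vin=D45: ✗
year_sum = 53168
—
[year_sum2: year > 2009 OR make IN ('Tesla', 'BMW')]
vin=D60: ✗
vin=D67: ✓ → 42165
vin=D87: ✓ → 53168
vin=D78: ✓ → 138560
vin=D51: ✓ → 171358
vin=D93: ✓ → 170556
vin=D49: ✗
vin=D96: ✓ → 8136
vin=D45: ✓ → 136600
year_sum2 = 42165 + 53168 + 138560 + 171358 + 170556 + 8136 + 136600 = 720543

year_sum=53168, year_sum2=720543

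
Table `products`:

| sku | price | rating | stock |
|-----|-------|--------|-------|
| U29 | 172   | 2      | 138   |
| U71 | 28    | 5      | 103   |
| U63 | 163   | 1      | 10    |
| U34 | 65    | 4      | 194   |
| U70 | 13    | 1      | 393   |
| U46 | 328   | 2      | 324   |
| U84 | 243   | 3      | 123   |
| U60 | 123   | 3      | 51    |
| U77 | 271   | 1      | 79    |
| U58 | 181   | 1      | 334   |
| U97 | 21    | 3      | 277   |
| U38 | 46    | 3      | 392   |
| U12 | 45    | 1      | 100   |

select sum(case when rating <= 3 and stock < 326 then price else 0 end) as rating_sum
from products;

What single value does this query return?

1366

sku=U29: ✓ → 172
sku=U71: ✗
sku=U63: ✓ → 163
sku=U34: ✗
sku=U70: ✗
sku=U46: ✓ → 328
sku=U84: ✓ → 243
sku=U60: ✓ → 123
sku=U77: ✓ → 271
sku=U58: ✗
sku=U97: ✓ → 21
sku=U38: ✗
sku=U12: ✓ → 45
rating_sum = 172 + 163 + 328 + 243 + 123 + 271 + 21 + 45 = 1366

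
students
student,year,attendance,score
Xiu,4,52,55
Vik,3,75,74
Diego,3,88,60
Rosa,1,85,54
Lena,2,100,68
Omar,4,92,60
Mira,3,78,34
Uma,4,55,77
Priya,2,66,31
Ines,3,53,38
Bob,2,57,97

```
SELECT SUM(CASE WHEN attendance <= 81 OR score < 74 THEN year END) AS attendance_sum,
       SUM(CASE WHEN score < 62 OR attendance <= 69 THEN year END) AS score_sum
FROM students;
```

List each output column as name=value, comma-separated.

attendance_sum=31, score_sum=26

[attendance_sum: attendance <= 81 OR score < 74]
student=Xiu: ✓ → 4
student=Vik: ✓ → 3
student=Diego: ✓ → 3
student=Rosa: ✓ → 1
student=Lena: ✓ → 2
student=Omar: ✓ → 4
student=Mira: ✓ → 3
student=Uma: ✓ → 4
student=Priya: ✓ → 2
student=Ines: ✓ → 3
student=Bob: ✓ → 2
attendance_sum = 4 + 3 + 3 + 1 + 2 + 4 + 3 + 4 + 2 + 3 + 2 = 31
—
[score_sum: score < 62 OR attendance <= 69]
student=Xiu: ✓ → 4
student=Vik: ✗
student=Diego: ✓ → 3
student=Rosa: ✓ → 1
student=Lena: ✗
student=Omar: ✓ → 4
student=Mira: ✓ → 3
student=Uma: ✓ → 4
student=Priya: ✓ → 2
student=Ines: ✓ → 3
student=Bob: ✓ → 2
score_sum = 4 + 3 + 1 + 4 + 3 + 4 + 2 + 3 + 2 = 26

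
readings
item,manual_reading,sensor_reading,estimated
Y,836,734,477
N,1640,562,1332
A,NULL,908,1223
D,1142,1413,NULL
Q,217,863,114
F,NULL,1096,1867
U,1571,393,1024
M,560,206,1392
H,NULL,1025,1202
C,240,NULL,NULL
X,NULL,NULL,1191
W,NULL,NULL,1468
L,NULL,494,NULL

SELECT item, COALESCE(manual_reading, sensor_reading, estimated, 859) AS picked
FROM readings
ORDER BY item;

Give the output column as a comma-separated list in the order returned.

item=A: manual_reading=NULL, sensor_reading=908 → 908
item=C: manual_reading=240 → 240
item=D: manual_reading=1142 → 1142
item=F: manual_reading=NULL, sensor_reading=1096 → 1096
item=H: manual_reading=NULL, sensor_reading=1025 → 1025
item=L: manual_reading=NULL, sensor_reading=494 → 494
item=M: manual_reading=560 → 560
item=N: manual_reading=1640 → 1640
item=Q: manual_reading=217 → 217
item=U: manual_reading=1571 → 1571
item=W: manual_reading=NULL, sensor_reading=NULL, estimated=1468 → 1468
item=X: manual_reading=NULL, sensor_reading=NULL, estimated=1191 → 1191
item=Y: manual_reading=836 → 836

908, 240, 1142, 1096, 1025, 494, 560, 1640, 217, 1571, 1468, 1191, 836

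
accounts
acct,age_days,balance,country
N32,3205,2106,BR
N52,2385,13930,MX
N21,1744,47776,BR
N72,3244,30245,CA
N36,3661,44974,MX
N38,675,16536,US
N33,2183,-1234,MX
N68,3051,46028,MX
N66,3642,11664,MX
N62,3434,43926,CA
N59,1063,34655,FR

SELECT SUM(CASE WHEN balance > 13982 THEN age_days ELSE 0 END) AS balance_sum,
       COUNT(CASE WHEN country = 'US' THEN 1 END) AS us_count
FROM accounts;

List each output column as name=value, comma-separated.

[balance_sum: balance > 13982]
acct=N32: ✗
acct=N52: ✗
acct=N21: ✓ → 1744
acct=N72: ✓ → 3244
acct=N36: ✓ → 3661
acct=N38: ✓ → 675
acct=N33: ✗
acct=N68: ✓ → 3051
acct=N66: ✗
acct=N62: ✓ → 3434
acct=N59: ✓ → 1063
balance_sum = 1744 + 3244 + 3661 + 675 + 3051 + 3434 + 1063 = 16872
—
[us_count: country = 'US']
acct=N32: ✗
acct=N52: ✗
acct=N21: ✗
acct=N72: ✗
acct=N36: ✗
acct=N38: ✓ → 1
acct=N33: ✗
acct=N68: ✗
acct=N66: ✗
acct=N62: ✗
acct=N59: ✗
us_count = COUNT(1) = 1

balance_sum=16872, us_count=1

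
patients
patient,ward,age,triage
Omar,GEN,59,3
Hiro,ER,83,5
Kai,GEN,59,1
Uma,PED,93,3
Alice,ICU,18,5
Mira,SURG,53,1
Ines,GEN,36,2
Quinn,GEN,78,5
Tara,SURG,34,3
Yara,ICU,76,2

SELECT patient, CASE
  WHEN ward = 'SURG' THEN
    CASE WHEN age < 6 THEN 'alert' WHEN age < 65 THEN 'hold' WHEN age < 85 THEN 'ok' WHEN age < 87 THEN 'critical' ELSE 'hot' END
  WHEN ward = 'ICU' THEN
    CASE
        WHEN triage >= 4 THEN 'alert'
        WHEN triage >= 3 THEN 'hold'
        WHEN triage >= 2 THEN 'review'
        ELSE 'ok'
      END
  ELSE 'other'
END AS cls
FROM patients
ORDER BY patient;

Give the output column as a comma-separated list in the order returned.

patient=Alice: ward='ICU' → inner[triage >= 4] → alert
patient=Hiro: ward='ER' → outer ELSE → other
patient=Ines: ward='GEN' → outer ELSE → other
patient=Kai: ward='GEN' → outer ELSE → other
patient=Mira: ward='SURG' → inner[age < 65] → hold
patient=Omar: ward='GEN' → outer ELSE → other
patient=Quinn: ward='GEN' → outer ELSE → other
patient=Tara: ward='SURG' → inner[age < 65] → hold
patient=Uma: ward='PED' → outer ELSE → other
patient=Yara: ward='ICU' → inner[triage >= 2] → review

alert, other, other, other, hold, other, other, hold, other, review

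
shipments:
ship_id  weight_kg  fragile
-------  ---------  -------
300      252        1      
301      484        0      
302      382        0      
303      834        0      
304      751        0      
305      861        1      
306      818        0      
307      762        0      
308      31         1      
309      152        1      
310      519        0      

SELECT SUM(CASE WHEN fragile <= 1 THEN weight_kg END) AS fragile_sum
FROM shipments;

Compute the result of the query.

5846

ship_id=300: ✓ → 252
ship_id=301: ✓ → 484
ship_id=302: ✓ → 382
ship_id=303: ✓ → 834
ship_id=304: ✓ → 751
ship_id=305: ✓ → 861
ship_id=306: ✓ → 818
ship_id=307: ✓ → 762
ship_id=308: ✓ → 31
ship_id=309: ✓ → 152
ship_id=310: ✓ → 519
fragile_sum = 252 + 484 + 382 + 834 + 751 + 861 + 818 + 762 + 31 + 152 + 519 = 5846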